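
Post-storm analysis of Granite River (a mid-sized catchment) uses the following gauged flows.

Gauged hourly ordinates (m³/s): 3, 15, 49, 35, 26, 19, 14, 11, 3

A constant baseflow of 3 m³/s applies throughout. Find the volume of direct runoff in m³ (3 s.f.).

Direct-runoff ordinates (Q − Q_b): 0.0, 12.0, 46.0, 32.0, 23.0, 16.0, 11.0, 8.0, 0.0 m³/s.
ΣQ_DR = 148.0 m³/s.
With Δt = 1 h = 3600 s, V = ΣQ_DR · Δt = 148.0 × 3600 = 5.33 × 10^5 m³.

V ≈ 5.33 × 10^5 m³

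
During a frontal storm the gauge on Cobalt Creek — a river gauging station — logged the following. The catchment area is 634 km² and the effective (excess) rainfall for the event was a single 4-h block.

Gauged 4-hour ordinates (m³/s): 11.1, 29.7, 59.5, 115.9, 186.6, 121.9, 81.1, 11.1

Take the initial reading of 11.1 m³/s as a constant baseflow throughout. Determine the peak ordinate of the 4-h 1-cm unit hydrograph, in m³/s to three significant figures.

Direct runoff: 0.0, 18.6, 48.4, 104.8, 175.5, 110.8, 70.0, 0.0 m³/s; ΣQ_DR = 528.1 m³/s, peak = 175.5 m³/s.
Runoff depth d = ΣQ_DR·Δt / A = 528.1 × 14400 / (634 km²) = 11.99 mm.
The 1-cm UH is the DRH scaled by (10 mm)/d, so U_p = 175.5 × 10/11.99 = 146 m³/s.

U_p ≈ 146 m³/s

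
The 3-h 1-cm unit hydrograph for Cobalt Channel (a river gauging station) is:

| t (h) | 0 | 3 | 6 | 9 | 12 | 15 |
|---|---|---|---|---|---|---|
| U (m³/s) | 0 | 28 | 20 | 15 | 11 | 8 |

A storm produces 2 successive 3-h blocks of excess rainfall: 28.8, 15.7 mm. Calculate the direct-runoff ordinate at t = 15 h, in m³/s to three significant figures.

By discrete convolution, Q_j = Σ (P_i / 10 mm) · U_{j−i}.
At t = 15 h (j=5): Q = (28.8/10)·8 + (15.7/10)·11 = 40.3 m³/s.

Q ≈ 40.3 m³/s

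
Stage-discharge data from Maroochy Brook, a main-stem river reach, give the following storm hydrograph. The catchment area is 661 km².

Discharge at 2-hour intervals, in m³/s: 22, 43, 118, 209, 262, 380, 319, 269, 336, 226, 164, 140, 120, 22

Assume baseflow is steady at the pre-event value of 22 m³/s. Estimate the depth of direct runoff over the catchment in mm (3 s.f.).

d ≈ 25.3 mm

Direct runoff: 0.0, 21.0, 96.0, 187.0, 240.0, 358.0, 297.0, 247.0, 314.0, 204.0, 142.0, 118.0, 98.0, 0.0 m³/s; ΣQ_DR = 2322 m³/s.
V = ΣQ_DR · Δt = 2322 × 7200 s = 1.672 × 10^7 m³.
Over A = 661 km², depth = V / A = 25.3 mm.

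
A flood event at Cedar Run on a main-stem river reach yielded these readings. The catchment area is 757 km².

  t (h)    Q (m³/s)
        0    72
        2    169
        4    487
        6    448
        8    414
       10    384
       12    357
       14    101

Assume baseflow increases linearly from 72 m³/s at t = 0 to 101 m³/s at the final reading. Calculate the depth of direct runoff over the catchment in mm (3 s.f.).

d ≈ 16.5 mm

Direct runoff: 0.00, 92.86, 406.71, 363.57, 325.43, 291.29, 260.14, 0.00 m³/s; ΣQ_DR = 1740 m³/s.
V = ΣQ_DR · Δt = 1740 × 7200 s = 1.253 × 10^7 m³.
Over A = 757 km², depth = V / A = 16.5 mm.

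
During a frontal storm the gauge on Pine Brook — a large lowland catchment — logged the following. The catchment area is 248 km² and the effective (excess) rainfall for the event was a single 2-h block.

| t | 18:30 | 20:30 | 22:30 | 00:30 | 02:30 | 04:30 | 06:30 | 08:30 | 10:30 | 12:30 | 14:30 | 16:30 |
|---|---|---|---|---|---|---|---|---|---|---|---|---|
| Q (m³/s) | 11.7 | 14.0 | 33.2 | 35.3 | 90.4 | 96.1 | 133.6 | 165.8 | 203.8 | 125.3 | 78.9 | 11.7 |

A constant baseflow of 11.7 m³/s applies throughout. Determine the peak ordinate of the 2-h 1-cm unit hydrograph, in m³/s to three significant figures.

Direct runoff: 0.0, 2.3, 21.5, 23.6, 78.7, 84.4, 121.9, 154.1, 192.1, 113.6, 67.2, 0.0 m³/s; ΣQ_DR = 859.4 m³/s, peak = 192.1 m³/s.
Runoff depth d = ΣQ_DR·Δt / A = 859.4 × 7200 / (248 km²) = 24.95 mm.
The 1-cm UH is the DRH scaled by (10 mm)/d, so U_p = 192.1 × 10/24.95 = 77.0 m³/s.

U_p ≈ 77.0 m³/s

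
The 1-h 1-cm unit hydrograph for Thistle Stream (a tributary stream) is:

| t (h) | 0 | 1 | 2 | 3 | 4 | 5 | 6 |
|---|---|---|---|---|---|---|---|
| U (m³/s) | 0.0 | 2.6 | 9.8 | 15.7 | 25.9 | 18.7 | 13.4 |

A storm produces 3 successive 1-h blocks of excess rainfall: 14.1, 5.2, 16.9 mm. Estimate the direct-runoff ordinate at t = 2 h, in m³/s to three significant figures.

Q ≈ 15.2 m³/s

By discrete convolution, Q_j = Σ (P_i / 10 mm) · U_{j−i}.
At t = 2 h (j=2): Q = (14.1/10)·9.8 + (5.2/10)·2.6 + (16.9/10)·0.0 = 15.2 m³/s.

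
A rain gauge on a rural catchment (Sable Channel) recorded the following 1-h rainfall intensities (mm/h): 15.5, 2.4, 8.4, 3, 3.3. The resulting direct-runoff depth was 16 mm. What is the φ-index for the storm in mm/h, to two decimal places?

φ ≈ 3.95 mm/h

Only the 2 blocks with intensity above φ contribute runoff: 15.5, 8.4 mm/h.
Σ(I−φ)·Δt = d  ⇒  (15.5+8.4 − 2φ)·1 = 16
φ = (23.90 − 16/1) / 2 = 3.95 mm/h.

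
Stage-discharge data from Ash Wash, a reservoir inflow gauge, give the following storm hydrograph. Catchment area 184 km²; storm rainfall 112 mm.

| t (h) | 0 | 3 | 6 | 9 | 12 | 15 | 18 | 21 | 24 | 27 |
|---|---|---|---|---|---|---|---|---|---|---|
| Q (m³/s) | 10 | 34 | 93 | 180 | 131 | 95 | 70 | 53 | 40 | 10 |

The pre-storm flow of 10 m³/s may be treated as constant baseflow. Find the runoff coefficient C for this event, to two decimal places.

C ≈ 0.32

ΣQ_DR = 616.0 m³/s; V = ΣQ_DR·Δt = 6.653 × 10^6 m³.
Runoff depth d = V / A = 36.16 mm.
C = d / P = 36.16 / 112 = 0.32.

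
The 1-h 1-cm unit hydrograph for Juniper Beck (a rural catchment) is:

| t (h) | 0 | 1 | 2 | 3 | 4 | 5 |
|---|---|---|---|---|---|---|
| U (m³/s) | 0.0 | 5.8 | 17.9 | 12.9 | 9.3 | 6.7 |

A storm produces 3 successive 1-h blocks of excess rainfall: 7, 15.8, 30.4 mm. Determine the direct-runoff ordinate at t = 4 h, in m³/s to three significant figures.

By discrete convolution, Q_j = Σ (P_i / 10 mm) · U_{j−i}.
At t = 4 h (j=4): Q = (7/10)·9.3 + (15.8/10)·12.9 + (30.4/10)·17.9 = 81.3 m³/s.

Q ≈ 81.3 m³/s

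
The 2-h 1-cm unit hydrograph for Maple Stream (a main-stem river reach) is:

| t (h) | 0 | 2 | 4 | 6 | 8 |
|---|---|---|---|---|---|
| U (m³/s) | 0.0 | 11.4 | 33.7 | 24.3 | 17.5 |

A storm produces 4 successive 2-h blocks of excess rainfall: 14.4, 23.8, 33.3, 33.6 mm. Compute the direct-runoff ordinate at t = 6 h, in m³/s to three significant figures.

By discrete convolution, Q_j = Σ (P_i / 10 mm) · U_{j−i}.
At t = 6 h (j=3): Q = (14.4/10)·24.3 + (23.8/10)·33.7 + (33.3/10)·11.4 + (33.6/10)·0.0 = 153 m³/s.

Q ≈ 153 m³/s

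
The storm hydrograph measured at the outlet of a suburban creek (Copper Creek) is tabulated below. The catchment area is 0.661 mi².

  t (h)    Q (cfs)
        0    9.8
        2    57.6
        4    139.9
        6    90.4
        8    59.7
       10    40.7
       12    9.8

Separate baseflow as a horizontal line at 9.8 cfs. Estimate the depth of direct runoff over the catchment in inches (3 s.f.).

d ≈ 1.59 in

Direct runoff: 0.0, 47.8, 130.1, 80.6, 49.9, 30.9, 0.0 cfs; ΣQ_DR = 339.3 cfs.
V = ΣQ_DR · Δt = 339.3 × 7200 s = 2.443 × 10^6 ft³.
Over A = 0.661 mi², depth = V / A = 1.59 in.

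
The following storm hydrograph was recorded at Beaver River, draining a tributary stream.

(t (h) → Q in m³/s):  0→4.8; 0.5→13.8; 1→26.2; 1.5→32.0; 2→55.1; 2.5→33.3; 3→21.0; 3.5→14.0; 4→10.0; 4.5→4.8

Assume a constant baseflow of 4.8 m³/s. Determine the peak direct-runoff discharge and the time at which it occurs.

Q_p = 50.3 m³/s at t = 2 h

Subtracting baseflow gives direct-runoff ordinates: 0.0, 9.0, 21.4, 27.2, 50.3, 28.5, 16.2, 9.2, 5.2, 0.0 m³/s.
The maximum is 50.3 m³/s, occurring at the reading for t = 2 h.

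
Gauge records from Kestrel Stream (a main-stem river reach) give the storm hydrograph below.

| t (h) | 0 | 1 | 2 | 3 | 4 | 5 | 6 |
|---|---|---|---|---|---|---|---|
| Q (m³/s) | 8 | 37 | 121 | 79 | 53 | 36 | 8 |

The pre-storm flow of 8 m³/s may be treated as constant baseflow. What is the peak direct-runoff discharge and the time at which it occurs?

Q_p = 113.0 m³/s at t = 2 h

Subtracting baseflow gives direct-runoff ordinates: 0.0, 29.0, 113.0, 71.0, 45.0, 28.0, 0.0 m³/s.
The maximum is 113.0 m³/s, occurring at the reading for t = 2 h.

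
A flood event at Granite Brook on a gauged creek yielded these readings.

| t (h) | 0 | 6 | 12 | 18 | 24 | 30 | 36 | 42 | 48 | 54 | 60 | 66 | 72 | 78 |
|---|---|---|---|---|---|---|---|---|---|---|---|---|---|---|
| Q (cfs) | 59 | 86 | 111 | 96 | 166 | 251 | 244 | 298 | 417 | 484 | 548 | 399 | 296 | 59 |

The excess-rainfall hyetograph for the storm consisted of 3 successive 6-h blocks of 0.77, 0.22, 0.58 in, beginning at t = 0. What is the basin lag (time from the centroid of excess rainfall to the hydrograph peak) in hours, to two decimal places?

Centroid of excess rainfall: t_c = Σ P_i·t̄_i / ΣP_i = 8.2739 h (block centres at 3, 9, 15 h).
Hydrograph peak occurs at t = 60 h, so basin lag t_L = 60 − 8.2739 = 51.73 h.

t_L ≈ 51.73 h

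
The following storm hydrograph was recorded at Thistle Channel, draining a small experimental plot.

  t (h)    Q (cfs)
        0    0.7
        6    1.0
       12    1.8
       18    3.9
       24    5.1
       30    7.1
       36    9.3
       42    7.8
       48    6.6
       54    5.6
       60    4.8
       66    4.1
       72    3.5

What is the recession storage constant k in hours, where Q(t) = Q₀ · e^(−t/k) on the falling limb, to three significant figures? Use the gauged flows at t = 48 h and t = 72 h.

k ≈ 37.8 h

On the falling limb, Q drops from 6.6 to 3.5 cfs between t = 48 h and t = 72 h (Δt = 24 h).
k = −Δt / ln(Q₂/Q₁) = −24 / ln(3.5/6.6) = 37.8 h.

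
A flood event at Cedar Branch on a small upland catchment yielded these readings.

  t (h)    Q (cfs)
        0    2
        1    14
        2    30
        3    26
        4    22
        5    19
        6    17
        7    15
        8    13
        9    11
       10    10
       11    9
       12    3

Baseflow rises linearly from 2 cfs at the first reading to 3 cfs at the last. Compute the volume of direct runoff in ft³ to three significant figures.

V ≈ 5.71 × 10^5 ft³

Direct-runoff ordinates (Q − Q_b): 0.00, 11.92, 27.83, 23.75, 19.67, 16.58, 14.50, 12.42, 10.33, 8.25, 7.17, 6.08, 0.00 cfs.
ΣQ_DR = 158.5 cfs.
With Δt = 1 h = 3600 s, V = ΣQ_DR · Δt = 158.5 × 3600 = 5.71 × 10^5 ft³.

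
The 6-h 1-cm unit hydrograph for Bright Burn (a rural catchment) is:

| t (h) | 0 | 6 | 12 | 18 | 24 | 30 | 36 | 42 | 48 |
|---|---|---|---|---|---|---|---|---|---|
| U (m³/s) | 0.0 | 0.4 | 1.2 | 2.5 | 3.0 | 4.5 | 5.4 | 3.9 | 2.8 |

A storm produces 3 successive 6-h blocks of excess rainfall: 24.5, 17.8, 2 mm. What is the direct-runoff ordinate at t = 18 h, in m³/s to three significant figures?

By discrete convolution, Q_j = Σ (P_i / 10 mm) · U_{j−i}.
At t = 18 h (j=3): Q = (24.5/10)·2.5 + (17.8/10)·1.2 + (2/10)·0.4 = 8.34 m³/s.

Q ≈ 8.34 m³/s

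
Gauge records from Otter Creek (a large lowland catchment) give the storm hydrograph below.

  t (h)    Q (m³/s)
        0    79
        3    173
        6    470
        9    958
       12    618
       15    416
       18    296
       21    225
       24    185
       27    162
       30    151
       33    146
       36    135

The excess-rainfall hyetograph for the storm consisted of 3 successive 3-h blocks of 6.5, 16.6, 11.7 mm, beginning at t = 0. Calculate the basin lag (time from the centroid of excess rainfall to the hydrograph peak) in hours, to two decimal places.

Centroid of excess rainfall: t_c = Σ P_i·t̄_i / ΣP_i = 4.9483 h (block centres at 1.5, 4.5, 7.5 h).
Hydrograph peak occurs at t = 9 h, so basin lag t_L = 9 − 4.9483 = 4.05 h.

t_L ≈ 4.05 h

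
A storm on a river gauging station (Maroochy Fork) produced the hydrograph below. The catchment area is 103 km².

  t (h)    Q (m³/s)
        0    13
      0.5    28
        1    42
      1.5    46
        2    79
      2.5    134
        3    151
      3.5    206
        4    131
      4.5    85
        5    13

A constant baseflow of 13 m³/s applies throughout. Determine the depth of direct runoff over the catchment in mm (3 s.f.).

d ≈ 13.7 mm

Direct runoff: 0.0, 15.0, 29.0, 33.0, 66.0, 121.0, 138.0, 193.0, 118.0, 72.0, 0.0 m³/s; ΣQ_DR = 785.0 m³/s.
V = ΣQ_DR · Δt = 785.0 × 1800 s = 1.413 × 10^6 m³.
Over A = 103 km², depth = V / A = 13.7 mm.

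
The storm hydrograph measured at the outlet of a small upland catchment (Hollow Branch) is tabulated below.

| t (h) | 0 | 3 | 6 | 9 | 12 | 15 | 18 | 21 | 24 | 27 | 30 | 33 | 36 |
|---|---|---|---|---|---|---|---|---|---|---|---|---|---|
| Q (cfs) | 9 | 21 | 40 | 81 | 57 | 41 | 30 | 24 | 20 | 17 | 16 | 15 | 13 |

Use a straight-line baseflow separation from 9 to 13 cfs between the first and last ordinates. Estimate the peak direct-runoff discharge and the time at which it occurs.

Subtracting baseflow gives direct-runoff ordinates: 0.00, 11.67, 30.33, 71.00, 46.67, 30.33, 19.00, 12.67, 8.33, 5.00, 3.67, 2.33, 0.00 cfs.
The maximum is 71.00 cfs, occurring at the reading for t = 9 h.

Q_p = 71.00 cfs at t = 9 h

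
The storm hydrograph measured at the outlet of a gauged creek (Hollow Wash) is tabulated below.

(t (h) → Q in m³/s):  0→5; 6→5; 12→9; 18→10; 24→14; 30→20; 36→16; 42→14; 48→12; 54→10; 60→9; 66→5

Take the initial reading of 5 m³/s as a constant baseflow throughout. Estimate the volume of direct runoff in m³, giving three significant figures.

Direct-runoff ordinates (Q − Q_b): 0.0, 0.0, 4.0, 5.0, 9.0, 15.0, 11.0, 9.0, 7.0, 5.0, 4.0, 0.0 m³/s.
ΣQ_DR = 69.00 m³/s.
With Δt = 6 h = 21600 s, V = ΣQ_DR · Δt = 69.00 × 21600 = 1.49 × 10^6 m³.

V ≈ 1.49 × 10^6 m³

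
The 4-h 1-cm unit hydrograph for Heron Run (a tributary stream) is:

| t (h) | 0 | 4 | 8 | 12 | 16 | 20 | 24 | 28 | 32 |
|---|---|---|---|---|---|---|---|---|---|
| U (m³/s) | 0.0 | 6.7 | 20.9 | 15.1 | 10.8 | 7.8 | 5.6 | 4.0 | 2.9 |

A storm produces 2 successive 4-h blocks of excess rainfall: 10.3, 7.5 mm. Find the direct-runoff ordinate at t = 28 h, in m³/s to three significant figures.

Q ≈ 8.32 m³/s

By discrete convolution, Q_j = Σ (P_i / 10 mm) · U_{j−i}.
At t = 28 h (j=7): Q = (10.3/10)·4.0 + (7.5/10)·5.6 = 8.32 m³/s.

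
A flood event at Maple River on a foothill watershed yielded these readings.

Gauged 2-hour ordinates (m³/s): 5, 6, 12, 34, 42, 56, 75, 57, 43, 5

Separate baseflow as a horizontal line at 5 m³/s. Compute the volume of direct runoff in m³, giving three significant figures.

Direct-runoff ordinates (Q − Q_b): 0.0, 1.0, 7.0, 29.0, 37.0, 51.0, 70.0, 52.0, 38.0, 0.0 m³/s.
ΣQ_DR = 285.0 m³/s.
With Δt = 2 h = 7200 s, V = ΣQ_DR · Δt = 285.0 × 7200 = 2.05 × 10^6 m³.

V ≈ 2.05 × 10^6 m³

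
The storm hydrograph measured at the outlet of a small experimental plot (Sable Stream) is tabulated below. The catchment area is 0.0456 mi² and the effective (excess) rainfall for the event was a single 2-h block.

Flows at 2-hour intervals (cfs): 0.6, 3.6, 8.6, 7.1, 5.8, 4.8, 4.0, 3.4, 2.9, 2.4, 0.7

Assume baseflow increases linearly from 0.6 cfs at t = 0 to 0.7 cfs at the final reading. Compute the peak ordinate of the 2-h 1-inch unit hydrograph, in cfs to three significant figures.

Direct runoff: 0.00, 2.99, 7.98, 6.47, 5.16, 4.15, 3.34, 2.73, 2.22, 1.71, 0.00 cfs; ΣQ_DR = 36.75 cfs, peak = 7.98 cfs.
Runoff depth d = ΣQ_DR·Δt / A = 36.75 × 7200 / (0.0456 mi²) = 2.498 in.
The 1-inch UH is the DRH scaled by (1 in)/d, so U_p = 7.98 × 1/2.498 = 3.19 cfs.

U_p ≈ 3.19 cfs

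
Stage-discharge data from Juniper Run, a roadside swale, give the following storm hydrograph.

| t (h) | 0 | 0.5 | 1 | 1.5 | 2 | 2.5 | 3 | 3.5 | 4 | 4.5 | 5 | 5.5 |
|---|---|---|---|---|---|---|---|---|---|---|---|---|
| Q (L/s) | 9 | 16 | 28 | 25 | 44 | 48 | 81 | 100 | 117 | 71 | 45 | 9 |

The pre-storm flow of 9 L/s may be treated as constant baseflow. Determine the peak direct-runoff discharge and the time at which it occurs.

Subtracting baseflow gives direct-runoff ordinates: 0.0, 7.0, 19.0, 16.0, 35.0, 39.0, 72.0, 91.0, 108.0, 62.0, 36.0, 0.0 L/s.
The maximum is 108.0 L/s, occurring at the reading for t = 4 h.

Q_p = 108.0 L/s at t = 4 h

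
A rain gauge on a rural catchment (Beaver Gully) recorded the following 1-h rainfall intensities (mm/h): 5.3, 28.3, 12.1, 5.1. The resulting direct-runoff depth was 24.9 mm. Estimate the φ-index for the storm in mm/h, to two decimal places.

Only the 2 blocks with intensity above φ contribute runoff: 28.3, 12.1 mm/h.
Σ(I−φ)·Δt = d  ⇒  (28.3+12.1 − 2φ)·1 = 24.9
φ = (40.40 − 24.9/1) / 2 = 7.75 mm/h.

φ ≈ 7.75 mm/h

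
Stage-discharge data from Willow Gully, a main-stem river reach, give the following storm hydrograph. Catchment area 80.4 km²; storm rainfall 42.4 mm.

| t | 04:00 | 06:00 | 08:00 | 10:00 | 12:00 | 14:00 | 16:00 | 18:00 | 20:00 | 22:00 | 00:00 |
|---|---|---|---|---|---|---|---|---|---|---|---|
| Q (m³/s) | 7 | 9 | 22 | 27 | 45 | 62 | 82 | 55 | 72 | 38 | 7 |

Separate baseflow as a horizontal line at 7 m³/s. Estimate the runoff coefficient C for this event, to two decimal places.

C ≈ 0.74

ΣQ_DR = 349.0 m³/s; V = ΣQ_DR·Δt = 2.513 × 10^6 m³.
Runoff depth d = V / A = 31.25 mm.
C = d / P = 31.25 / 42.4 = 0.74.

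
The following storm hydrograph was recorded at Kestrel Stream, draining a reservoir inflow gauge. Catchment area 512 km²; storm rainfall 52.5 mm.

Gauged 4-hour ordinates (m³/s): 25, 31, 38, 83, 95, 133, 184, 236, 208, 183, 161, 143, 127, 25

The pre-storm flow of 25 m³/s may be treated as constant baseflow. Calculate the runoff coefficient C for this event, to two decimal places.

ΣQ_DR = 1322 m³/s; V = ΣQ_DR·Δt = 1.904 × 10^7 m³.
Runoff depth d = V / A = 37.18 mm.
C = d / P = 37.18 / 52.5 = 0.71.

C ≈ 0.71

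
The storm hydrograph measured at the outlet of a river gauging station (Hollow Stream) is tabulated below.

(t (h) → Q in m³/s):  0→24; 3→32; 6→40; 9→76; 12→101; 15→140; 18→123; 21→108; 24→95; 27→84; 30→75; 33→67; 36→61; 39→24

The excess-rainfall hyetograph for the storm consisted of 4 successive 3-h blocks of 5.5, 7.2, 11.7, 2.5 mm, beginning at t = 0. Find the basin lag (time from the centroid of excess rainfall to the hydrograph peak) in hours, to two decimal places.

Centroid of excess rainfall: t_c = Σ P_i·t̄_i / ΣP_i = 5.7491 h (block centres at 1.5, 4.5, 7.5, 10.5 h).
Hydrograph peak occurs at t = 15 h, so basin lag t_L = 15 − 5.7491 = 9.25 h.

t_L ≈ 9.25 h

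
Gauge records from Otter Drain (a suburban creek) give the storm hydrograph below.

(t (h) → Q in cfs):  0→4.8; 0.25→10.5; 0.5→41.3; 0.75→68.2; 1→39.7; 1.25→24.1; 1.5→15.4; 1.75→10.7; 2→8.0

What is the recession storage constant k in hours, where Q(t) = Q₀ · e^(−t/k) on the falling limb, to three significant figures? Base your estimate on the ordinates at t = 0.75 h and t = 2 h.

k ≈ 0.583 h

On the falling limb, Q drops from 68.2 to 8.0 cfs between t = 0.75 h and t = 2 h (Δt = 1.25 h).
k = −Δt / ln(Q₂/Q₁) = −1.25 / ln(8.0/68.2) = 0.583 h.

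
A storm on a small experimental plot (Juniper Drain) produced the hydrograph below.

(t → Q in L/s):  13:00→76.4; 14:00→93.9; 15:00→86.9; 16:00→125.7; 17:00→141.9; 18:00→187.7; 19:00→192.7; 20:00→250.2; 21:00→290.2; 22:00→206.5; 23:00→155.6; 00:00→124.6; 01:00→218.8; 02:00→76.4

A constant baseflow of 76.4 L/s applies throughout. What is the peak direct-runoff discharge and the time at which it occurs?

Subtracting baseflow gives direct-runoff ordinates: 0.0, 17.5, 10.5, 49.3, 65.5, 111.3, 116.3, 173.8, 213.8, 130.1, 79.2, 48.2, 142.4, 0.0 L/s.
The maximum is 213.8 L/s, occurring at the reading for t = 21:00.

Q_p = 213.8 L/s at t = 21:00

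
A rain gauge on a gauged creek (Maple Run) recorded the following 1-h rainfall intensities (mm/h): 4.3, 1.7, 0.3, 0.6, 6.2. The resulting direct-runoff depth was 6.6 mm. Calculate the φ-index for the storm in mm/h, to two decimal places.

Only the 2 blocks with intensity above φ contribute runoff: 4.3, 6.2 mm/h.
Σ(I−φ)·Δt = d  ⇒  (4.3+6.2 − 2φ)·1 = 6.6
φ = (10.50 − 6.6/1) / 2 = 1.95 mm/h.

φ ≈ 1.95 mm/h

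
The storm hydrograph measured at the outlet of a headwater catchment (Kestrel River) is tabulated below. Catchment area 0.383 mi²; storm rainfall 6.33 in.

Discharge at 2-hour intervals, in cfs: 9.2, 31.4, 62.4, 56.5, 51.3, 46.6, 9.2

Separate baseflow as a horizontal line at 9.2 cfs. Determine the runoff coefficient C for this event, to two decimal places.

C ≈ 0.26

ΣQ_DR = 202.2 cfs; V = ΣQ_DR·Δt = 1.456 × 10^6 ft³.
Runoff depth d = V / A = 1.636 in.
C = d / P = 1.636 / 6.33 = 0.26.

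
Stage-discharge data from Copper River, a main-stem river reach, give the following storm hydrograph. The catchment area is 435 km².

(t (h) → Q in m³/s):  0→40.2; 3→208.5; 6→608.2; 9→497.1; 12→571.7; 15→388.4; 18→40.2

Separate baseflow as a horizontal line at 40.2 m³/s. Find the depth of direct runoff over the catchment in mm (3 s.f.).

d ≈ 51.5 mm

Direct runoff: 0.0, 168.3, 568.0, 456.9, 531.5, 348.2, 0.0 m³/s; ΣQ_DR = 2073 m³/s.
V = ΣQ_DR · Δt = 2073 × 10800 s = 2.239 × 10^7 m³.
Over A = 435 km², depth = V / A = 51.5 mm.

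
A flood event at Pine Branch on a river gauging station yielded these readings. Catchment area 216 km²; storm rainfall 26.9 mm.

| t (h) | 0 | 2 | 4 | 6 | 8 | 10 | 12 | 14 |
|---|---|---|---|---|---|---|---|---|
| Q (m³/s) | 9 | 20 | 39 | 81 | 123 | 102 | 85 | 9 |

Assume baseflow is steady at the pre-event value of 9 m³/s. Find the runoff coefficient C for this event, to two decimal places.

C ≈ 0.49

ΣQ_DR = 396.0 m³/s; V = ΣQ_DR·Δt = 2.851 × 10^6 m³.
Runoff depth d = V / A = 13.20 mm.
C = d / P = 13.20 / 26.9 = 0.49.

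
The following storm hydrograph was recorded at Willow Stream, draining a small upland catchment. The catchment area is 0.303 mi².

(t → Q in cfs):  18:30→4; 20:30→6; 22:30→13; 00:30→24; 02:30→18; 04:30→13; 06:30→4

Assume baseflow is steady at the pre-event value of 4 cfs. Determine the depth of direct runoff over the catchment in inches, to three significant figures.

Direct runoff: 0.0, 2.0, 9.0, 20.0, 14.0, 9.0, 0.0 cfs; ΣQ_DR = 54.00 cfs.
V = ΣQ_DR · Δt = 54.00 × 7200 s = 3.888 × 10^5 ft³.
Over A = 0.303 mi², depth = V / A = 0.552 in.

d ≈ 0.552 in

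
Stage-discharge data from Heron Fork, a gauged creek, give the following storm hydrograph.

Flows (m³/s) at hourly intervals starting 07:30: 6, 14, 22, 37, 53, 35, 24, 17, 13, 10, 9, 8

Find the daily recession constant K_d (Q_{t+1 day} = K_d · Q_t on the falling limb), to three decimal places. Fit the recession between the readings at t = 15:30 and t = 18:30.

K_d ≈ 0.021

Between t = 15:30 and t = 18:30 the flow falls from 13 to 8 m³/s over 3×1 h = 3 h.
Per-interval ratio K = (8/13)^(1/3) = 0.8506; K_d = K^(24/1) = 0.021.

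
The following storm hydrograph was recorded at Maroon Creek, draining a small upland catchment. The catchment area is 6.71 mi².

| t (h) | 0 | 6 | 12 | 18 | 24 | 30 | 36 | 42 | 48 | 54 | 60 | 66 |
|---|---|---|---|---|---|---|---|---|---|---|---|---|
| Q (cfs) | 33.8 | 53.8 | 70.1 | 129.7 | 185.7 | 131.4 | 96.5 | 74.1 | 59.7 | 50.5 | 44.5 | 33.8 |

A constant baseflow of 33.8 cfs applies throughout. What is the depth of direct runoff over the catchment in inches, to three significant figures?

Direct runoff: 0.0, 20.0, 36.3, 95.9, 151.9, 97.6, 62.7, 40.3, 25.9, 16.7, 10.7, 0.0 cfs; ΣQ_DR = 558.0 cfs.
V = ΣQ_DR · Δt = 558.0 × 21600 s = 1.205 × 10^7 ft³.
Over A = 6.71 mi², depth = V / A = 0.773 in.

d ≈ 0.773 in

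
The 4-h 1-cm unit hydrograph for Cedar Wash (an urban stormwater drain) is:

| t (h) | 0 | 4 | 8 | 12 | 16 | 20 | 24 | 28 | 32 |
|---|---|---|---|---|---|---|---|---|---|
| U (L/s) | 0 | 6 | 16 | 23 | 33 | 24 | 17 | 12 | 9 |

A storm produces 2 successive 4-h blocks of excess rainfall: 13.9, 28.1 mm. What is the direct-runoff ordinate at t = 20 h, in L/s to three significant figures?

By discrete convolution, Q_j = Σ (P_i / 10 mm) · U_{j−i}.
At t = 20 h (j=5): Q = (13.9/10)·24 + (28.1/10)·33 = 126 L/s.

Q ≈ 126 L/s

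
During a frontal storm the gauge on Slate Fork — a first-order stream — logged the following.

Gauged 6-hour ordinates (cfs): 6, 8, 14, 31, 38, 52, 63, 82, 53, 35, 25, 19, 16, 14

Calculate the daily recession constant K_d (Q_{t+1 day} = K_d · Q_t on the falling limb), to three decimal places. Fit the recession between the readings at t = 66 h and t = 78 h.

Between t = 66 h and t = 78 h the flow falls from 19 to 14 cfs over 2×6 h = 12 h.
Per-interval ratio K = (14/19)^(1/2) = 0.8584; K_d = K^(24/6) = 0.543.

K_d ≈ 0.543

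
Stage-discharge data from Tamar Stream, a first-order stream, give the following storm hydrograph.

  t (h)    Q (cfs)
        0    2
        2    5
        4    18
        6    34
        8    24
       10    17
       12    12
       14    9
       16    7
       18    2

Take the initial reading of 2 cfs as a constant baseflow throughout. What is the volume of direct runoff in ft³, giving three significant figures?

V ≈ 7.92 × 10^5 ft³

Direct-runoff ordinates (Q − Q_b): 0.0, 3.0, 16.0, 32.0, 22.0, 15.0, 10.0, 7.0, 5.0, 0.0 cfs.
ΣQ_DR = 110.0 cfs.
With Δt = 2 h = 7200 s, V = ΣQ_DR · Δt = 110.0 × 7200 = 7.92 × 10^5 ft³.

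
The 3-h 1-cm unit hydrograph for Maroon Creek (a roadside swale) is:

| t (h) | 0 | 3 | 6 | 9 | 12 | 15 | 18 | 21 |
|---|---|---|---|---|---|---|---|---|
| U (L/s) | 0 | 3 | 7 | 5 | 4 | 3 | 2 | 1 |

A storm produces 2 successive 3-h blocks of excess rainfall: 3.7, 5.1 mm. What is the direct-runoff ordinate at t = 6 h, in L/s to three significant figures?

By discrete convolution, Q_j = Σ (P_i / 10 mm) · U_{j−i}.
At t = 6 h (j=2): Q = (3.7/10)·7 + (5.1/10)·3 = 4.12 L/s.

Q ≈ 4.12 L/s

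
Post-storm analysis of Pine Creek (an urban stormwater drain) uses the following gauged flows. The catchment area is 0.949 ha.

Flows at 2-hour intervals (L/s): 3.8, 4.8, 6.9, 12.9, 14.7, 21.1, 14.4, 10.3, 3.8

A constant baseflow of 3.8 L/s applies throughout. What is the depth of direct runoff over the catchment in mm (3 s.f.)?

d ≈ 44.4 mm

Direct runoff: 0.0, 1.0, 3.1, 9.1, 10.9, 17.3, 10.6, 6.5, 0.0 L/s; ΣQ_DR = 58.50 L/s.
V = ΣQ_DR · Δt = 58.50 × 7200 s = 4.212 × 10^5 L.
Over A = 0.949 ha, depth = V / A = 44.4 mm.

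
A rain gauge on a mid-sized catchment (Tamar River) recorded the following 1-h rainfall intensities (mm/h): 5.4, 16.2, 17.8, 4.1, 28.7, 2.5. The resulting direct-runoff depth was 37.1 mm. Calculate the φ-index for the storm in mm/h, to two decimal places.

Only the 3 blocks with intensity above φ contribute runoff: 16.2, 17.8, 28.7 mm/h.
Σ(I−φ)·Δt = d  ⇒  (16.2+17.8+28.7 − 3φ)·1 = 37.1
φ = (62.70 − 37.1/1) / 3 = 8.53 mm/h.

φ ≈ 8.53 mm/h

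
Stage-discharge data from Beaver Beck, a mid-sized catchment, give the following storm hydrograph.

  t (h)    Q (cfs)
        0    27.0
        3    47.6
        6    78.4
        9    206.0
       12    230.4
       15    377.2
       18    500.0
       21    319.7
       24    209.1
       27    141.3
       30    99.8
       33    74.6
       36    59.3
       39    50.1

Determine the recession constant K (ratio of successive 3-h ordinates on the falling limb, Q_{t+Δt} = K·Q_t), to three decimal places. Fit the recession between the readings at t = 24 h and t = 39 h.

K ≈ 0.751

Using the recession-limb readings at t = 24 h and t = 39 h: Q falls from 209.1 to 50.1 cfs over 5 intervals.
K = (Q₂/Q₁)^(1/5) = (50.1/209.1)^(1/5) = 0.751.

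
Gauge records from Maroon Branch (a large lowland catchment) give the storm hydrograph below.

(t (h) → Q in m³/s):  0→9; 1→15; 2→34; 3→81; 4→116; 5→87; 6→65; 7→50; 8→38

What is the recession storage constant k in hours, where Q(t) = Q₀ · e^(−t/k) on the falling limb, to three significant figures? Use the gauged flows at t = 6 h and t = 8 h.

On the falling limb, Q drops from 65 to 38 m³/s between t = 6 h and t = 8 h (Δt = 2 h).
k = −Δt / ln(Q₂/Q₁) = −2 / ln(38/65) = 3.73 h.

k ≈ 3.73 h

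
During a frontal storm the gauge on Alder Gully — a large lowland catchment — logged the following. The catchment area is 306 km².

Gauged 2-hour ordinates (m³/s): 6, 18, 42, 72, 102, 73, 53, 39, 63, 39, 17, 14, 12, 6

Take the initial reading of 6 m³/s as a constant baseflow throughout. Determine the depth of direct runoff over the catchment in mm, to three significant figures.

Direct runoff: 0.0, 12.0, 36.0, 66.0, 96.0, 67.0, 47.0, 33.0, 57.0, 33.0, 11.0, 8.0, 6.0, 0.0 m³/s; ΣQ_DR = 472.0 m³/s.
V = ΣQ_DR · Δt = 472.0 × 7200 s = 3.398 × 10^6 m³.
Over A = 306 km², depth = V / A = 11.1 mm.

d ≈ 11.1 mm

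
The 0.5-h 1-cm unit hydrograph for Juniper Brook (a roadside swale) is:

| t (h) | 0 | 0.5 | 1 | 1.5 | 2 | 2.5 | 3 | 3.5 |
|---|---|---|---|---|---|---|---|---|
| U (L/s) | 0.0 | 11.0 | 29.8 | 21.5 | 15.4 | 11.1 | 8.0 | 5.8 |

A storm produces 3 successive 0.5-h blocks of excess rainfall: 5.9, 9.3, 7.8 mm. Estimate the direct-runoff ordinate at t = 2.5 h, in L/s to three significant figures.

By discrete convolution, Q_j = Σ (P_i / 10 mm) · U_{j−i}.
At t = 2.5 h (j=5): Q = (5.9/10)·11.1 + (9.3/10)·15.4 + (7.8/10)·21.5 = 37.6 L/s.

Q ≈ 37.6 L/s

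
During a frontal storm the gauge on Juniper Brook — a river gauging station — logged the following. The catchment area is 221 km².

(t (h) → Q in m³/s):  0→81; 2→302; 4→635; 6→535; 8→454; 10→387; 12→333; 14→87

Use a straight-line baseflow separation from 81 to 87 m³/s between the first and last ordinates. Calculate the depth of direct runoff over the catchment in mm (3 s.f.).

d ≈ 69.8 mm

Direct runoff: 0.00, 220.14, 552.29, 451.43, 369.57, 301.71, 246.86, 0.00 m³/s; ΣQ_DR = 2142 m³/s.
V = ΣQ_DR · Δt = 2142 × 7200 s = 1.542 × 10^7 m³.
Over A = 221 km², depth = V / A = 69.8 mm.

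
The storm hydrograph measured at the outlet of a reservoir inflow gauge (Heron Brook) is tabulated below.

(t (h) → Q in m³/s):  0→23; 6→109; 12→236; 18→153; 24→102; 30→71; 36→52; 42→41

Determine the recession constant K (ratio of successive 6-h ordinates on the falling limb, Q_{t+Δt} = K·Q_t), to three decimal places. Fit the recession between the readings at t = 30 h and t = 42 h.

K ≈ 0.760

Using the recession-limb readings at t = 30 h and t = 42 h: Q falls from 71 to 41 m³/s over 2 intervals.
K = (Q₂/Q₁)^(1/2) = (41/71)^(1/2) = 0.760.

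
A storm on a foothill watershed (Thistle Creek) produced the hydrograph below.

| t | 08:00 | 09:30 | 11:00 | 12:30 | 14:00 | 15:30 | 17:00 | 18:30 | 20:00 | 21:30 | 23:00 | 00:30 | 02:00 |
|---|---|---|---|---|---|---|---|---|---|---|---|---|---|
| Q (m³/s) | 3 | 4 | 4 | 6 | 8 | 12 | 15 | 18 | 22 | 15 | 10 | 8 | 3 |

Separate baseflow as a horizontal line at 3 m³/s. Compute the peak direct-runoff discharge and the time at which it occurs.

Subtracting baseflow gives direct-runoff ordinates: 0.0, 1.0, 1.0, 3.0, 5.0, 9.0, 12.0, 15.0, 19.0, 12.0, 7.0, 5.0, 0.0 m³/s.
The maximum is 19.0 m³/s, occurring at the reading for t = 20:00.

Q_p = 19.0 m³/s at t = 20:00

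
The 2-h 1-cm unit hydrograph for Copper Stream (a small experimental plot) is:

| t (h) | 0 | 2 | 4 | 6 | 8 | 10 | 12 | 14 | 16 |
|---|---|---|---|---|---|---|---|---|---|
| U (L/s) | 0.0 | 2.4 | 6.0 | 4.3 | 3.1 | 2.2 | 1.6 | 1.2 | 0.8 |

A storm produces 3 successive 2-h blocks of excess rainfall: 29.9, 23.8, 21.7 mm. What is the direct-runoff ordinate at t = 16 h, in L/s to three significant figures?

By discrete convolution, Q_j = Σ (P_i / 10 mm) · U_{j−i}.
At t = 16 h (j=8): Q = (29.9/10)·0.8 + (23.8/10)·1.2 + (21.7/10)·1.6 = 8.72 L/s.

Q ≈ 8.72 L/s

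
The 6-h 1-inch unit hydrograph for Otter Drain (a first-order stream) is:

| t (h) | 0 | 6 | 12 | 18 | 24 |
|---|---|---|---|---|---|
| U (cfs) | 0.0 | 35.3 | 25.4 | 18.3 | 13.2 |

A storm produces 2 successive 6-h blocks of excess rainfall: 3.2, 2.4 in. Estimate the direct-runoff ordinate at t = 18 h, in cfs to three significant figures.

By discrete convolution, Q_j = Σ (P_i / 1 in) · U_{j−i}.
At t = 18 h (j=3): Q = (3.2/1)·18.3 + (2.4/1)·25.4 = 120 cfs.

Q ≈ 120 cfs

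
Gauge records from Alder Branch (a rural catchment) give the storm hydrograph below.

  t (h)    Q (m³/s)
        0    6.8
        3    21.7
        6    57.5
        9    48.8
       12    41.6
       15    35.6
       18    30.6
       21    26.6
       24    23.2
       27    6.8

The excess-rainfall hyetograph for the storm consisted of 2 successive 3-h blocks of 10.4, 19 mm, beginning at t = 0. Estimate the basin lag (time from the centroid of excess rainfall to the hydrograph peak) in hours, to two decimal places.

Centroid of excess rainfall: t_c = Σ P_i·t̄_i / ΣP_i = 3.4388 h (block centres at 1.5, 4.5 h).
Hydrograph peak occurs at t = 6 h, so basin lag t_L = 6 − 3.4388 = 2.56 h.

t_L ≈ 2.56 h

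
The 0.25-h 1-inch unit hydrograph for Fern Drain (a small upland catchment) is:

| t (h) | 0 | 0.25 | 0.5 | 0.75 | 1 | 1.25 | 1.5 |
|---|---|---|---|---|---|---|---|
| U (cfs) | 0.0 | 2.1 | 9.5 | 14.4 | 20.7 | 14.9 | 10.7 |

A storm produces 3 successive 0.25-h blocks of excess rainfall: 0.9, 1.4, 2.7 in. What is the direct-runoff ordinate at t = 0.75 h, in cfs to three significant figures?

By discrete convolution, Q_j = Σ (P_i / 1 in) · U_{j−i}.
At t = 0.75 h (j=3): Q = (0.9/1)·14.4 + (1.4/1)·9.5 + (2.7/1)·2.1 = 31.9 cfs.

Q ≈ 31.9 cfs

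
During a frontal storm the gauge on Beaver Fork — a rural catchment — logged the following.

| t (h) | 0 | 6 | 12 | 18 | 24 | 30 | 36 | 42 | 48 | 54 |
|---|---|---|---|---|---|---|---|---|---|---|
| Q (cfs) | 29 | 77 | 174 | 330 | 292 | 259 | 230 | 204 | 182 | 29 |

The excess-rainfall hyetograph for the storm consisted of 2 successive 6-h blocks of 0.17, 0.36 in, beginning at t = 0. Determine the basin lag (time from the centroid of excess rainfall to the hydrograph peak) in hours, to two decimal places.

t_L ≈ 10.92 h

Centroid of excess rainfall: t_c = Σ P_i·t̄_i / ΣP_i = 7.0755 h (block centres at 3, 9 h).
Hydrograph peak occurs at t = 18 h, so basin lag t_L = 18 − 7.0755 = 10.92 h.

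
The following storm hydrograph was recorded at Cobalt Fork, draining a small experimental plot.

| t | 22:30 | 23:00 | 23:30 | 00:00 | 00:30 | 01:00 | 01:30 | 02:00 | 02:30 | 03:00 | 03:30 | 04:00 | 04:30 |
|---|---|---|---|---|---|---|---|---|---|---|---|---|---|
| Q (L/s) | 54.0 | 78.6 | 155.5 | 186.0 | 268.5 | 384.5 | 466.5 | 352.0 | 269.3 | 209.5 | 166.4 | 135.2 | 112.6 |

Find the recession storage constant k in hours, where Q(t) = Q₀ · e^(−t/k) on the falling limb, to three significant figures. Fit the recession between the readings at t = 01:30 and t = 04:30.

k ≈ 2.11 h

On the falling limb, Q drops from 466.5 to 112.6 L/s between t = 01:30 and t = 04:30 (Δt = 3 h).
k = −Δt / ln(Q₂/Q₁) = −3 / ln(112.6/466.5) = 2.11 h.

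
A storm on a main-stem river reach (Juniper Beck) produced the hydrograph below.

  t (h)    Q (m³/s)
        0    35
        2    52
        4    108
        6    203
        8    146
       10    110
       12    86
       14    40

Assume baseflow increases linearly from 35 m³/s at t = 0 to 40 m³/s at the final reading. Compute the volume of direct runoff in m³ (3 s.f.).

Direct-runoff ordinates (Q − Q_b): 0.00, 16.29, 71.57, 165.86, 108.14, 71.43, 46.71, 0.00 m³/s.
ΣQ_DR = 480.0 m³/s.
With Δt = 2 h = 7200 s, V = ΣQ_DR · Δt = 480.0 × 7200 = 3.46 × 10^6 m³.

V ≈ 3.46 × 10^6 m³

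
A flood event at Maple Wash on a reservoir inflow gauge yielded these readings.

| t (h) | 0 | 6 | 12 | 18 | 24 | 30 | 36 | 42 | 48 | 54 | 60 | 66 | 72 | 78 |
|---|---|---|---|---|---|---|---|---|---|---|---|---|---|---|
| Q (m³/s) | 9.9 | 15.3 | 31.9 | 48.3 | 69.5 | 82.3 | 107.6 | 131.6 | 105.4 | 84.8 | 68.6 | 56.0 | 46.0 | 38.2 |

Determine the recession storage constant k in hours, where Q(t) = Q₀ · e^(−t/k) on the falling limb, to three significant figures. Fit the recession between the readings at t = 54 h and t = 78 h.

k ≈ 30.1 h

On the falling limb, Q drops from 84.8 to 38.2 m³/s between t = 54 h and t = 78 h (Δt = 24 h).
k = −Δt / ln(Q₂/Q₁) = −24 / ln(38.2/84.8) = 30.1 h.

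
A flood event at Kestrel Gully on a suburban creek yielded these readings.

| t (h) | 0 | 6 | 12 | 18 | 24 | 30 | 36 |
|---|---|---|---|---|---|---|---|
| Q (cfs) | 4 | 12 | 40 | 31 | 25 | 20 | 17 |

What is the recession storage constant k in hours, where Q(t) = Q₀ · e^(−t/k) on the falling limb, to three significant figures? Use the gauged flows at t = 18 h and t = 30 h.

On the falling limb, Q drops from 31 to 20 cfs between t = 18 h and t = 30 h (Δt = 12 h).
k = −Δt / ln(Q₂/Q₁) = −12 / ln(20/31) = 27.4 h.

k ≈ 27.4 h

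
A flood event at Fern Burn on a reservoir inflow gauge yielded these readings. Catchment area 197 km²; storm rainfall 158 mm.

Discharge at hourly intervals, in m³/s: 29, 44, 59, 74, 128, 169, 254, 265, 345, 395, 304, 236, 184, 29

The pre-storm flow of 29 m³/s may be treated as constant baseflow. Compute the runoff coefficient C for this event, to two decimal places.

ΣQ_DR = 2109 m³/s; V = ΣQ_DR·Δt = 7.592 × 10^6 m³.
Runoff depth d = V / A = 38.54 mm.
C = d / P = 38.54 / 158 = 0.24.

C ≈ 0.24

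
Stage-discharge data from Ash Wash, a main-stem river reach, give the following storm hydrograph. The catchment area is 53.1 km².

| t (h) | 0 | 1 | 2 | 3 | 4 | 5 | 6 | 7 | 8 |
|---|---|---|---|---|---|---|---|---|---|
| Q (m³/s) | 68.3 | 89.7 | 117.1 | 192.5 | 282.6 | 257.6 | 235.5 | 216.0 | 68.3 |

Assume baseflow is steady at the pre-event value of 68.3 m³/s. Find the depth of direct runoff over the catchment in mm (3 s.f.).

d ≈ 61.9 mm

Direct runoff: 0.0, 21.4, 48.8, 124.2, 214.3, 189.3, 167.2, 147.7, 0.0 m³/s; ΣQ_DR = 912.9 m³/s.
V = ΣQ_DR · Δt = 912.9 × 3600 s = 3.286 × 10^6 m³.
Over A = 53.1 km², depth = V / A = 61.9 mm.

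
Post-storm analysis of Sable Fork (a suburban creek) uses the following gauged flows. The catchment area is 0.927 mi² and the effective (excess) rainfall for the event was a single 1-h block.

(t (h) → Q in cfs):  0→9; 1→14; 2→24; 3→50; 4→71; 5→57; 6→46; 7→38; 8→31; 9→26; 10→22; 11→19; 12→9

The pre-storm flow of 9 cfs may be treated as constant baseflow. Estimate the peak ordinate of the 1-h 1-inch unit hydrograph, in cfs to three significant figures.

U_p ≈ 124 cfs

Direct runoff: 0.0, 5.0, 15.0, 41.0, 62.0, 48.0, 37.0, 29.0, 22.0, 17.0, 13.0, 10.0, 0.0 cfs; ΣQ_DR = 299.0 cfs, peak = 62.0 cfs.
Runoff depth d = ΣQ_DR·Δt / A = 299.0 × 3600 / (0.927 mi²) = 0.4998 in.
The 1-inch UH is the DRH scaled by (1 in)/d, so U_p = 62.0 × 1/0.4998 = 124 cfs.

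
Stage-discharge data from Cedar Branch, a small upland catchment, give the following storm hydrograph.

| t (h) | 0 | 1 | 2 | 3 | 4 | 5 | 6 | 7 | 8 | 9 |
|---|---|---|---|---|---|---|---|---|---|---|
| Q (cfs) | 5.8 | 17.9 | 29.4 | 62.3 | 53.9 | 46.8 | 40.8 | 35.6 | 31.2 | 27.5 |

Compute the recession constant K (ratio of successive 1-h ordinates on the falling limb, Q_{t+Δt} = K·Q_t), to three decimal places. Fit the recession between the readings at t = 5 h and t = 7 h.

K ≈ 0.872

Using the recession-limb readings at t = 5 h and t = 7 h: Q falls from 46.8 to 35.6 cfs over 2 intervals.
K = (Q₂/Q₁)^(1/2) = (35.6/46.8)^(1/2) = 0.872.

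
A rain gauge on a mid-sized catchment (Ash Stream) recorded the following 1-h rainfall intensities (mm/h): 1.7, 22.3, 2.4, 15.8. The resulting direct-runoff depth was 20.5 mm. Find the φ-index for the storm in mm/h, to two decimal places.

Only the 2 blocks with intensity above φ contribute runoff: 22.3, 15.8 mm/h.
Σ(I−φ)·Δt = d  ⇒  (22.3+15.8 − 2φ)·1 = 20.5
φ = (38.10 − 20.5/1) / 2 = 8.80 mm/h.

φ ≈ 8.80 mm/h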